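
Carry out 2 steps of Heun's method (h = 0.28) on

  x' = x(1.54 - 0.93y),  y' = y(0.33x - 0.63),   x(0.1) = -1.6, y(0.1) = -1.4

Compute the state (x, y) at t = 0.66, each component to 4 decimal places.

-5.8264, -0.5645

Heun on (x,y): k1 = f(t_n, state_n); k2 = f(t_n + h, state_n + h·k1); state_{n+1} = state_n + (h/2)·(k1 + k2).
0.100000: (-1.600000, -1.400000)
  k1 = (-4.547200, 1.621200)
  predictor → (-2.873216, -0.946064)
  k2 = (-6.952722, 1.493042)
  → (-3.209989, -0.964006)
0.380000: (-3.209989, -0.964006)
  k1 = (-7.821221, 1.628492)
  predictor → (-5.399931, -0.508028)
  k2 = (-10.867179, 1.225353)
  → (-5.826365, -0.564468)
(x(0.66), y(0.66)) ≈ (-5.8264, -0.5645)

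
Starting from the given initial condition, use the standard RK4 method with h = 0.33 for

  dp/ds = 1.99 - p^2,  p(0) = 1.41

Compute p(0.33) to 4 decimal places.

1.4104

RK4: k1 = f(s_n, p_n); k2 = f(s_n + h/2, p_n + (h/2)·k1); k3 = f(s_n + h/2, p_n + (h/2)·k2); k4 = f(s_n + h, p_n + h·k3); p_{n+1} = p_n + (h/6)·(k1 + 2k2 + 2k3 + k4).
s=0.000000, p=1.410000:
  k1 = f(0.000000, 1.410000) = 0.001900
  k2 = f(0.165000, 1.410313) = 0.001016
  k3 = f(0.165000, 1.410168) = 0.001427
  k4 = f(0.330000, 1.410471) = 0.000572
  p ← 1.410000 + (0.33/6)·(k1 + 2k2 + 2k3 + k4) = 1.410405
p(0.33) ≈ 1.4104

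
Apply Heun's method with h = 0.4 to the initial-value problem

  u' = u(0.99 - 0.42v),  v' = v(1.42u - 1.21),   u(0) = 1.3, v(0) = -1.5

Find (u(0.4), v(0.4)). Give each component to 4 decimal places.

Heun on (u,v): k1 = f(t_n, state_n); k2 = f(t_n + h, state_n + h·k1); state_{n+1} = state_n + (h/2)·(k1 + k2).
0.000000: (1.300000, -1.500000)
  k1 = (2.106000, -0.954000)
  predictor → (2.142400, -1.881600)
  k2 = (3.814055, -3.447483)
  → (2.484011, -2.380297)
(u(0.4), v(0.4)) ≈ (2.4840, -2.3803)

2.4840, -2.3803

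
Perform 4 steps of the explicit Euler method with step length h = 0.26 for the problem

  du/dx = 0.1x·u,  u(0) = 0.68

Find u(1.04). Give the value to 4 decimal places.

Euler: u_{n+1} = u_n + h·f(x_n, u_n).
x=0.000000, u=0.680000: f=0.000000 → u ← 0.680000 + 0.26·0.000000 = 0.680000
x=0.260000, u=0.680000: f=0.017680 → u ← 0.680000 + 0.26·0.017680 = 0.684597
x=0.520000, u=0.684597: f=0.035599 → u ← 0.684597 + 0.26·0.035599 = 0.693853
x=0.780000, u=0.693853: f=0.054120 → u ← 0.693853 + 0.26·0.054120 = 0.707924
u(1.04) ≈ 0.7079

0.7079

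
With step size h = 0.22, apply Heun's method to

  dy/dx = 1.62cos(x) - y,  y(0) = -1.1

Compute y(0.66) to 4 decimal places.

0.1355

Heun: k1 = f(x_n, y_n); k2 = f(x_n + h, y_n + h·k1); y_{n+1} = y_n + (h/2)·(k1 + k2).
x=0.000000, y=-1.100000:
  k1 = f(0.000000, -1.100000) = 2.720000
  k2 = f(0.220000, -0.501600) = 2.082554
  y ← -1.100000 + (0.22/2)·(2.720000 + 2.082554) = -0.571719
x=0.220000, y=-0.571719:
  k1 = f(0.220000, -0.571719) = 2.152673
  k2 = f(0.440000, -0.098131) = 1.563829
  y ← -0.571719 + (0.22/2)·(2.152673 + 1.563829) = -0.162904
x=0.440000, y=-0.162904:
  k1 = f(0.440000, -0.162904) = 1.628602
  k2 = f(0.660000, 0.195388) = 1.084399
  y ← -0.162904 + (0.22/2)·(1.628602 + 1.084399) = 0.135526
y(0.66) ≈ 0.1355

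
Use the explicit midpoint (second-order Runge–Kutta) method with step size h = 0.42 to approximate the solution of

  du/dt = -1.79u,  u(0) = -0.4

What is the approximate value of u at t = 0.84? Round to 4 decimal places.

-0.1127

Midpoint: k1 = f(t_n, u_n); k2 = f(t_n + h/2, u_n + (h/2)·k1); u_{n+1} = u_n + h·k2.
t=0.000000, u=-0.400000:
  k1 = f(0.000000, -0.400000) = 0.716000
  k2 = f(0.210000, -0.249640) = 0.446856
  u ← -0.400000 + 0.42·0.446856 = -0.212321
t=0.420000, u=-0.212321:
  k1 = f(0.420000, -0.212321) = 0.380054
  k2 = f(0.630000, -0.132509) = 0.237192
  u ← -0.212321 + 0.42·0.237192 = -0.112700
u(0.84) ≈ -0.1127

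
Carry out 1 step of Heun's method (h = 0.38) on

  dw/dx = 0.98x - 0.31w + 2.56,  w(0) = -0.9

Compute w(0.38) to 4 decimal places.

Heun: k1 = f(x_n, w_n); k2 = f(x_n + h, w_n + h·k1); w_{n+1} = w_n + (h/2)·(k1 + k2).
x=0.000000, w=-0.900000:
  k1 = f(0.000000, -0.900000) = 2.839000
  k2 = f(0.380000, 0.178820) = 2.876966
  w ← -0.900000 + (0.38/2)·(2.839000 + 2.876966) = 0.186034
w(0.38) ≈ 0.1860

0.1860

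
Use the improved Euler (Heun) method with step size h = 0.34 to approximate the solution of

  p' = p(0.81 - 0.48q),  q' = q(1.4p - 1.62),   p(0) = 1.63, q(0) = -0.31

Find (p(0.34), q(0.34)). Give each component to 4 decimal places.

2.2603, -0.4357

Heun on (p,q): k1 = f(s_n, state_n); k2 = f(s_n + h, state_n + h·k1); state_{n+1} = state_n + (h/2)·(k1 + k2).
0.000000: (1.630000, -0.310000)
  k1 = (1.562844, -0.205220)
  predictor → (2.161367, -0.379775)
  k2 = (2.144707, -0.533931)
  → (2.260284, -0.435656)
(p(0.34), q(0.34)) ≈ (2.2603, -0.4357)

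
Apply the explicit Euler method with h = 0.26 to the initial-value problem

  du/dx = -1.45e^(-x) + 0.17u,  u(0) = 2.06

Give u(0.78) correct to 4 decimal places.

Euler: u_{n+1} = u_n + h·f(x_n, u_n).
x=0.000000, u=2.060000: f=-1.099800 → u ← 2.060000 + 0.26·(-1.099800) = 1.774052
x=0.260000, u=1.774052: f=-0.816436 → u ← 1.774052 + 0.26·(-0.816436) = 1.561779
x=0.520000, u=1.561779: f=-0.596552 → u ← 1.561779 + 0.26·(-0.596552) = 1.406675
u(0.78) ≈ 1.4067

1.4067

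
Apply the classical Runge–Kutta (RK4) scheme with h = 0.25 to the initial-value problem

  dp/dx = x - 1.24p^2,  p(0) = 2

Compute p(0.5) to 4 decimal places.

0.9772

RK4: k1 = f(x_n, p_n); k2 = f(x_n + h/2, p_n + (h/2)·k1); k3 = f(x_n + h/2, p_n + (h/2)·k2); k4 = f(x_n + h, p_n + h·k3); p_{n+1} = p_n + (h/6)·(k1 + 2k2 + 2k3 + k4).
x=0.000000, p=2.000000:
  k1 = f(0.000000, 2.000000) = -4.960000
  k2 = f(0.125000, 1.380000) = -2.236456
  k3 = f(0.125000, 1.720443) = -3.545306
  k4 = f(0.250000, 1.113674) = -1.287933
  p ← 2.000000 + (0.25/6)·(k1 + 2k2 + 2k3 + k4) = 1.257856
x=0.250000, p=1.257856:
  k1 = f(0.250000, 1.257856) = -1.711930
  k2 = f(0.375000, 1.043865) = -0.976170
  k3 = f(0.375000, 1.135835) = -1.224749
  k4 = f(0.500000, 0.951669) = -0.623035
  p ← 1.257856 + (0.25/6)·(k1 + 2k2 + 2k3 + k4) = 0.977156
p(0.5) ≈ 0.9772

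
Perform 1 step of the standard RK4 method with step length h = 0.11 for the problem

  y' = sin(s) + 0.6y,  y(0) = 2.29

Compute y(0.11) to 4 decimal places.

2.4524

RK4: k1 = f(s_n, y_n); k2 = f(s_n + h/2, y_n + (h/2)·k1); k3 = f(s_n + h/2, y_n + (h/2)·k2); k4 = f(s_n + h, y_n + h·k3); y_{n+1} = y_n + (h/6)·(k1 + 2k2 + 2k3 + k4).
s=0.000000, y=2.290000:
  k1 = f(0.000000, 2.290000) = 1.374000
  k2 = f(0.055000, 2.365570) = 1.474314
  k3 = f(0.055000, 2.371087) = 1.477625
  k4 = f(0.110000, 2.452539) = 1.581302
  y ← 2.290000 + (0.11/6)·(k1 + 2k2 + 2k3 + k4) = 2.452418
y(0.11) ≈ 2.4524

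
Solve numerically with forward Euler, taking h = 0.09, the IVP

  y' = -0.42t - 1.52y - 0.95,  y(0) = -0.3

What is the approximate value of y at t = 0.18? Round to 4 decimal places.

Euler: y_{n+1} = y_n + h·f(t_n, y_n).
t=0.000000, y=-0.300000: f=-0.494000 → y ← -0.300000 + 0.09·(-0.494000) = -0.344460
t=0.090000, y=-0.344460: f=-0.464221 → y ← -0.344460 + 0.09·(-0.464221) = -0.386240
y(0.18) ≈ -0.3862

-0.3862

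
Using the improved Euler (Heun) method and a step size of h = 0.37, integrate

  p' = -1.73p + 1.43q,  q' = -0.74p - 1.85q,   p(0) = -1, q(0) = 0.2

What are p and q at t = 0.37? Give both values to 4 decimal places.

Heun on (p,q): k1 = f(t_n, state_n); k2 = f(t_n + h, state_n + h·k1); state_{n+1} = state_n + (h/2)·(k1 + k2).
0.000000: (-1.000000, 0.200000)
  k1 = (2.016000, 0.370000)
  predictor → (-0.254080, 0.336900)
  k2 = (0.921325, -0.435246)
  → (-0.456595, 0.187930)
(p(0.37), q(0.37)) ≈ (-0.4566, 0.1879)

-0.4566, 0.1879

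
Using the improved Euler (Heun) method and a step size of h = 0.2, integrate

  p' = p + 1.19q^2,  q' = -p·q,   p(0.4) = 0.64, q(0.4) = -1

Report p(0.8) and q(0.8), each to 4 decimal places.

Heun on (p,q): k1 = f(t_n, state_n); k2 = f(t_n + h, state_n + h·k1); state_{n+1} = state_n + (h/2)·(k1 + k2).
0.400000: (0.640000, -1.000000)
  k1 = (1.830000, 0.640000)
  predictor → (1.006000, -0.872000)
  k2 = (1.910857, 0.877232)
  → (1.014086, -0.848277)
0.600000: (1.014086, -0.848277)
  k1 = (1.870378, 0.860225)
  predictor → (1.388161, -0.676232)
  k2 = (1.932336, 0.938719)
  → (1.394357, -0.668382)
(p(0.8), q(0.8)) ≈ (1.3944, -0.6684)

1.3944, -0.6684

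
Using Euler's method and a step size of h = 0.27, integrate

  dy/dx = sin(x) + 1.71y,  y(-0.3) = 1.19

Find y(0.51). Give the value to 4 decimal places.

Euler: y_{n+1} = y_n + h·f(x_n, y_n).
x=-0.300000, y=1.190000: f=1.739380 → y ← 1.190000 + 0.27·1.739380 = 1.659633
x=-0.030000, y=1.659633: f=2.807976 → y ← 1.659633 + 0.27·2.807976 = 2.417786
x=0.240000, y=2.417786: f=4.372117 → y ← 2.417786 + 0.27·4.372117 = 3.598258
y(0.51) ≈ 3.5983

3.5983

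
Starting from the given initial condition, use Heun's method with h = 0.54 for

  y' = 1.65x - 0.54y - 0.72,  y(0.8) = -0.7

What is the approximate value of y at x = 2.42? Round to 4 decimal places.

2.0317

Heun: k1 = f(x_n, y_n); k2 = f(x_n + h, y_n + h·k1); y_{n+1} = y_n + (h/2)·(k1 + k2).
x=0.800000, y=-0.700000:
  k1 = f(0.800000, -0.700000) = 0.978000
  k2 = f(1.340000, -0.171880) = 1.583815
  y ← -0.700000 + (0.54/2)·(0.978000 + 1.583815) = -0.008310
x=1.340000, y=-0.008310:
  k1 = f(1.340000, -0.008310) = 1.495487
  k2 = f(1.880000, 0.799253) = 1.950403
  y ← -0.008310 + (0.54/2)·(1.495487 + 1.950403) = 0.922081
x=1.880000, y=0.922081:
  k1 = f(1.880000, 0.922081) = 1.884076
  k2 = f(2.420000, 1.939482) = 2.225680
  y ← 0.922081 + (0.54/2)·(1.884076 + 2.225680) = 2.031715
y(2.42) ≈ 2.0317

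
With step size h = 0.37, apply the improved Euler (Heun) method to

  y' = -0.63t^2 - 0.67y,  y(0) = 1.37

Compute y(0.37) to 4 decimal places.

1.0565

Heun: k1 = f(t_n, y_n); k2 = f(t_n + h, y_n + h·k1); y_{n+1} = y_n + (h/2)·(k1 + k2).
t=0.000000, y=1.370000:
  k1 = f(0.000000, 1.370000) = -0.917900
  k2 = f(0.370000, 1.030377) = -0.776600
  y ← 1.370000 + (0.37/2)·(-0.917900 + (-0.776600)) = 1.056518
y(0.37) ≈ 1.0565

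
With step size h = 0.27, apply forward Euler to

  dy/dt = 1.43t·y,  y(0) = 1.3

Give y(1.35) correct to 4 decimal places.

Euler: y_{n+1} = y_n + h·f(t_n, y_n).
t=0.000000, y=1.300000: f=0.000000 → y ← 1.300000 + 0.27·0.000000 = 1.300000
t=0.270000, y=1.300000: f=0.501930 → y ← 1.300000 + 0.27·0.501930 = 1.435521
t=0.540000, y=1.435521: f=1.108509 → y ← 1.435521 + 0.27·1.108509 = 1.734819
t=0.810000, y=1.734819: f=2.009440 → y ← 1.734819 + 0.27·2.009440 = 2.277368
t=1.080000, y=2.277368: f=3.517166 → y ← 2.277368 + 0.27·3.517166 = 3.227002
y(1.35) ≈ 3.2270

3.2270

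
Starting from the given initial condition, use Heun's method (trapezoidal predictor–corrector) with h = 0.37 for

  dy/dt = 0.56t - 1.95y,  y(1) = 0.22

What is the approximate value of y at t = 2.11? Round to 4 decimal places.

0.4712

Heun: k1 = f(t_n, y_n); k2 = f(t_n + h, y_n + h·k1); y_{n+1} = y_n + (h/2)·(k1 + k2).
t=1.000000, y=0.220000:
  k1 = f(1.000000, 0.220000) = 0.131000
  k2 = f(1.370000, 0.268470) = 0.243684
  y ← 0.220000 + (0.37/2)·(0.131000 + 0.243684) = 0.289316
t=1.370000, y=0.289316:
  k1 = f(1.370000, 0.289316) = 0.203033
  k2 = f(1.740000, 0.364439) = 0.263745
  y ← 0.289316 + (0.37/2)·(0.203033 + 0.263745) = 0.375670
t=1.740000, y=0.375670:
  k1 = f(1.740000, 0.375670) = 0.241843
  k2 = f(2.110000, 0.465152) = 0.274553
  y ← 0.375670 + (0.37/2)·(0.241843 + 0.274553) = 0.471204
y(2.11) ≈ 0.4712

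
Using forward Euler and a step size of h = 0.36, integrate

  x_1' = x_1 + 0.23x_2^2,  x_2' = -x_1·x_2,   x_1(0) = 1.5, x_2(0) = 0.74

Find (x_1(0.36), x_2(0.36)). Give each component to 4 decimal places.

2.0853, 0.3404

Euler on (x_1,x_2): x_1_{n+1} = x_1_n + h·x_1', x_2_{n+1} = x_2_n + h·x_2'.
0.000000: (1.500000, 0.740000); f=(1.625948, -1.110000) → (2.085341, 0.340400)
(x_1(0.36), x_2(0.36)) ≈ (2.0853, 0.3404)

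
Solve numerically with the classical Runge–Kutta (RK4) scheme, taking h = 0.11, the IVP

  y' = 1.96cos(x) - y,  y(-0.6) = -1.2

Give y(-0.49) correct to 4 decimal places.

-0.9004

RK4: k1 = f(x_n, y_n); k2 = f(x_n + h/2, y_n + (h/2)·k1); k3 = f(x_n + h/2, y_n + (h/2)·k2); k4 = f(x_n + h, y_n + h·k3); y_{n+1} = y_n + (h/6)·(k1 + 2k2 + 2k3 + k4).
x=-0.600000, y=-1.200000:
  k1 = f(-0.600000, -1.200000) = 2.817658
  k2 = f(-0.545000, -1.045029) = 2.721078
  k3 = f(-0.545000, -1.050341) = 2.726390
  k4 = f(-0.490000, -0.900097) = 2.629469
  y ← -1.200000 + (0.11/6)·(k1 + 2k2 + 2k3 + k4) = -0.900395
y(-0.49) ≈ -0.9004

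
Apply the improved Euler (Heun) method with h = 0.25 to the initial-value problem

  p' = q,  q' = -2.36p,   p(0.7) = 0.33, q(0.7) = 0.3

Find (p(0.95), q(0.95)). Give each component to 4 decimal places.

Heun on (p,q): k1 = f(s_n, state_n); k2 = f(s_n + h, state_n + h·k1); state_{n+1} = state_n + (h/2)·(k1 + k2).
0.700000: (0.330000, 0.300000)
  k1 = (0.300000, -0.778800)
  predictor → (0.405000, 0.105300)
  k2 = (0.105300, -0.955800)
  → (0.380663, 0.083175)
(p(0.95), q(0.95)) ≈ (0.3807, 0.0832)

0.3807, 0.0832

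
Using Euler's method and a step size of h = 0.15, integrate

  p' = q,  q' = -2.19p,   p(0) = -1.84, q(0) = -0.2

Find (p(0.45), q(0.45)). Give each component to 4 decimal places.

-1.6565, 1.6131

Euler on (p,q): p_{n+1} = p_n + h·p', q_{n+1} = q_n + h·q'.
0.000000: (-1.840000, -0.200000); f=(-0.200000, 4.029600) → (-1.870000, 0.404440)
0.150000: (-1.870000, 0.404440); f=(0.404440, 4.095300) → (-1.809334, 1.018735)
0.300000: (-1.809334, 1.018735); f=(1.018735, 3.962441) → (-1.656524, 1.613101)
(p(0.45), q(0.45)) ≈ (-1.6565, 1.6131)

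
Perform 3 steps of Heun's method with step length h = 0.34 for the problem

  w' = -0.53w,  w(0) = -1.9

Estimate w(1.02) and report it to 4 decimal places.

Heun: k1 = f(x_n, w_n); k2 = f(x_n + h, w_n + h·k1); w_{n+1} = w_n + (h/2)·(k1 + k2).
x=0.000000, w=-1.900000:
  k1 = f(0.000000, -1.900000) = 1.007000
  k2 = f(0.340000, -1.557620) = 0.825539
  w ← -1.900000 + (0.34/2)·(1.007000 + 0.825539) = -1.588468
x=0.340000, w=-1.588468:
  k1 = f(0.340000, -1.588468) = 0.841888
  k2 = f(0.680000, -1.302226) = 0.690180
  w ← -1.588468 + (0.34/2)·(0.841888 + 0.690180) = -1.328017
x=0.680000, w=-1.328017:
  k1 = f(0.680000, -1.328017) = 0.703849
  k2 = f(1.020000, -1.088708) = 0.577015
  w ← -1.328017 + (0.34/2)·(0.703849 + 0.577015) = -1.110270
w(1.02) ≈ -1.1103

-1.1103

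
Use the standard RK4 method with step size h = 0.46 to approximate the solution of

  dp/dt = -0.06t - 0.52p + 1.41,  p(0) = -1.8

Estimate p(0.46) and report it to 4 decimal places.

RK4: k1 = f(t_n, p_n); k2 = f(t_n + h/2, p_n + (h/2)·k1); k3 = f(t_n + h/2, p_n + (h/2)·k2); k4 = f(t_n + h, p_n + h·k3); p_{n+1} = p_n + (h/6)·(k1 + 2k2 + 2k3 + k4).
t=0.000000, p=-1.800000:
  k1 = f(0.000000, -1.800000) = 2.346000
  k2 = f(0.230000, -1.260420) = 2.051618
  k3 = f(0.230000, -1.328128) = 2.086826
  k4 = f(0.460000, -0.840060) = 1.819231
  p ← -1.800000 + (0.46/6)·(k1 + 2k2 + 2k3 + k4) = -0.846104
p(0.46) ≈ -0.8461

-0.8461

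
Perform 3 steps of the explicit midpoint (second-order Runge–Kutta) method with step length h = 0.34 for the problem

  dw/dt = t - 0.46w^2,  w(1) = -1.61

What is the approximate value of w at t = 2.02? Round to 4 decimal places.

-1.2180

Midpoint: k1 = f(t_n, w_n); k2 = f(t_n + h/2, w_n + (h/2)·k1); w_{n+1} = w_n + h·k2.
t=1.000000, w=-1.610000:
  k1 = f(1.000000, -1.610000) = -0.192366
  k2 = f(1.170000, -1.642702) = -0.071296
  w ← -1.610000 + 0.34·(-0.071296) = -1.634241
t=1.340000, w=-1.634241:
  k1 = f(1.340000, -1.634241) = 0.111458
  k2 = f(1.510000, -1.615293) = 0.309781
  w ← -1.634241 + 0.34·0.309781 = -1.528915
t=1.680000, w=-1.528915:
  k1 = f(1.680000, -1.528915) = 0.604712
  k2 = f(1.850000, -1.426114) = 0.914451
  w ← -1.528915 + 0.34·0.914451 = -1.218002
w(2.02) ≈ -1.2180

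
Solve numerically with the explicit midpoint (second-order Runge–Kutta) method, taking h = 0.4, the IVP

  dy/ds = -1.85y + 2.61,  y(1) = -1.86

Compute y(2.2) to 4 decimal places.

0.9133

Midpoint: k1 = f(s_n, y_n); k2 = f(s_n + h/2, y_n + (h/2)·k1); y_{n+1} = y_n + h·k2.
s=1.000000, y=-1.860000:
  k1 = f(1.000000, -1.860000) = 6.051000
  k2 = f(1.200000, -0.649800) = 3.812130
  y ← -1.860000 + 0.4·3.812130 = -0.335148
s=1.400000, y=-0.335148:
  k1 = f(1.400000, -0.335148) = 3.230024
  k2 = f(1.600000, 0.310857) = 2.034915
  y ← -0.335148 + 0.4·2.034915 = 0.478818
s=1.800000, y=0.478818:
  k1 = f(1.800000, 0.478818) = 1.724187
  k2 = f(2.000000, 0.823655) = 1.086238
  y ← 0.478818 + 0.4·1.086238 = 0.913313
y(2.2) ≈ 0.9133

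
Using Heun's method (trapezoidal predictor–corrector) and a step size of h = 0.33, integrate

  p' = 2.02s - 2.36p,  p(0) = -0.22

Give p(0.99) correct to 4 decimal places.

0.5053

Heun: k1 = f(s_n, p_n); k2 = f(s_n + h, p_n + h·k1); p_{n+1} = p_n + (h/2)·(k1 + k2).
s=0.000000, p=-0.220000:
  k1 = f(0.000000, -0.220000) = 0.519200
  k2 = f(0.330000, -0.048664) = 0.781447
  p ← -0.220000 + (0.33/2)·(0.519200 + 0.781447) = -0.005393
s=0.330000, p=-0.005393:
  k1 = f(0.330000, -0.005393) = 0.679328
  k2 = f(0.660000, 0.218785) = 0.816867
  p ← -0.005393 + (0.33/2)·(0.679328 + 0.816867) = 0.241479
s=0.660000, p=0.241479:
  k1 = f(0.660000, 0.241479) = 0.763310
  k2 = f(0.990000, 0.493371) = 0.835444
  p ← 0.241479 + (0.33/2)·(0.763310 + 0.835444) = 0.505273
p(0.99) ≈ 0.5053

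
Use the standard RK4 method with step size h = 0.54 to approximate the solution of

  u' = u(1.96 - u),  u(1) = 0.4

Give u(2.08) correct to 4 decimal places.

1.3327

RK4: k1 = f(s_n, u_n); k2 = f(s_n + h/2, u_n + (h/2)·k1); k3 = f(s_n + h/2, u_n + (h/2)·k2); k4 = f(s_n + h, u_n + h·k3); u_{n+1} = u_n + (h/6)·(k1 + 2k2 + 2k3 + k4).
s=1.000000, u=0.400000:
  k1 = f(1.000000, 0.400000) = 0.624000
  k2 = f(1.270000, 0.568480) = 0.791051
  k3 = f(1.270000, 0.613584) = 0.826139
  k4 = f(1.540000, 0.846115) = 0.942475
  u ← 0.400000 + (0.54/6)·(k1 + 2k2 + 2k3 + k4) = 0.832077
s=1.540000, u=0.832077:
  k1 = f(1.540000, 0.832077) = 0.938519
  k2 = f(1.810000, 1.085477) = 0.949275
  k3 = f(1.810000, 1.088381) = 0.948654
  k4 = f(2.080000, 1.344350) = 0.827649
  u ← 0.832077 + (0.54/6)·(k1 + 2k2 + 2k3 + k4) = 1.332659
u(2.08) ≈ 1.3327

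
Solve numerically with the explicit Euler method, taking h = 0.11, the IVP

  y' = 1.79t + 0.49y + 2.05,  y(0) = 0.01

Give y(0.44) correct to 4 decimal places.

Euler: y_{n+1} = y_n + h·f(t_n, y_n).
t=0.000000, y=0.010000: f=2.054900 → y ← 0.010000 + 0.11·2.054900 = 0.236039
t=0.110000, y=0.236039: f=2.362559 → y ← 0.236039 + 0.11·2.362559 = 0.495921
t=0.220000, y=0.495921: f=2.686801 → y ← 0.495921 + 0.11·2.686801 = 0.791469
t=0.330000, y=0.791469: f=3.028520 → y ← 0.791469 + 0.11·3.028520 = 1.124606
y(0.44) ≈ 1.1246

1.1246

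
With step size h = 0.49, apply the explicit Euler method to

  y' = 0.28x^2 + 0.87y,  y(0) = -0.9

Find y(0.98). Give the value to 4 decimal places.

Euler: y_{n+1} = y_n + h·f(x_n, y_n).
x=0.000000, y=-0.900000: f=-0.783000 → y ← -0.900000 + 0.49·(-0.783000) = -1.283670
x=0.490000, y=-1.283670: f=-1.049565 → y ← -1.283670 + 0.49·(-1.049565) = -1.797957
y(0.98) ≈ -1.7980

-1.7980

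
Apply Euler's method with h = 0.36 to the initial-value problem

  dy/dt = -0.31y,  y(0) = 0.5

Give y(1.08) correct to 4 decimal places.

0.3506

Euler: y_{n+1} = y_n + h·f(t_n, y_n).
t=0.000000, y=0.500000: f=-0.155000 → y ← 0.500000 + 0.36·(-0.155000) = 0.444200
t=0.360000, y=0.444200: f=-0.137702 → y ← 0.444200 + 0.36·(-0.137702) = 0.394627
t=0.720000, y=0.394627: f=-0.122334 → y ← 0.394627 + 0.36·(-0.122334) = 0.350587
y(1.08) ≈ 0.3506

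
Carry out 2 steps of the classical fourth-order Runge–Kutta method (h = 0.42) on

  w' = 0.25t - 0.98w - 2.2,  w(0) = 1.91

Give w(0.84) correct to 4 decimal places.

-0.3520

RK4: k1 = f(t_n, w_n); k2 = f(t_n + h/2, w_n + (h/2)·k1); k3 = f(t_n + h/2, w_n + (h/2)·k2); k4 = f(t_n + h, w_n + h·k3); w_{n+1} = w_n + (h/6)·(k1 + 2k2 + 2k3 + k4).
t=0.000000, w=1.910000:
  k1 = f(0.000000, 1.910000) = -4.071800
  k2 = f(0.210000, 1.054922) = -3.181324
  k3 = f(0.210000, 1.241922) = -3.364584
  k4 = f(0.420000, 0.496875) = -2.581937
  w ← 1.910000 + (0.42/6)·(k1 + 2k2 + 2k3 + k4) = 0.527811
t=0.420000, w=0.527811:
  k1 = f(0.420000, 0.527811) = -2.612255
  k2 = f(0.630000, -0.020762) = -2.022153
  k3 = f(0.630000, 0.103159) = -2.143596
  k4 = f(0.840000, -0.372499) = -1.624951
  w ← 0.527811 + (0.42/6)·(k1 + 2k2 + 2k3 + k4) = -0.351998
w(0.84) ≈ -0.3520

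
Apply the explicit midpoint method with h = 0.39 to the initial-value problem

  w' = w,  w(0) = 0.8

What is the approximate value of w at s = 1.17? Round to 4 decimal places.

2.5208

Midpoint: k1 = f(s_n, w_n); k2 = f(s_n + h/2, w_n + (h/2)·k1); w_{n+1} = w_n + h·k2.
s=0.000000, w=0.800000:
  k1 = f(0.000000, 0.800000) = 0.800000
  k2 = f(0.195000, 0.956000) = 0.956000
  w ← 0.800000 + 0.39·0.956000 = 1.172840
s=0.390000, w=1.172840:
  k1 = f(0.390000, 1.172840) = 1.172840
  k2 = f(0.585000, 1.401544) = 1.401544
  w ← 1.172840 + 0.39·1.401544 = 1.719442
s=0.780000, w=1.719442:
  k1 = f(0.780000, 1.719442) = 1.719442
  k2 = f(0.975000, 2.054733) = 2.054733
  w ← 1.719442 + 0.39·2.054733 = 2.520788
w(1.17) ≈ 2.5208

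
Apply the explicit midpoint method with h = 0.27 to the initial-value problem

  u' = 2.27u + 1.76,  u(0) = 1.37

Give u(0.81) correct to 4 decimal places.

11.7513

Midpoint: k1 = f(x_n, u_n); k2 = f(x_n + h/2, u_n + (h/2)·k1); u_{n+1} = u_n + h·k2.
x=0.000000, u=1.370000:
  k1 = f(0.000000, 1.370000) = 4.869900
  k2 = f(0.135000, 2.027437) = 6.362281
  u ← 1.370000 + 0.27·6.362281 = 3.087816
x=0.270000, u=3.087816:
  k1 = f(0.270000, 3.087816) = 8.769342
  k2 = f(0.405000, 4.271677) = 11.456707
  u ← 3.087816 + 0.27·11.456707 = 6.181127
x=0.540000, u=6.181127:
  k1 = f(0.540000, 6.181127) = 15.791158
  k2 = f(0.675000, 8.312933) = 20.630358
  u ← 6.181127 + 0.27·20.630358 = 11.751323
u(0.81) ≈ 11.7513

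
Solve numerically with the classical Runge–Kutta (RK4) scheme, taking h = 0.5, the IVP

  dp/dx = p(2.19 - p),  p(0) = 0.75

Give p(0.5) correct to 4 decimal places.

1.3329

RK4: k1 = f(x_n, p_n); k2 = f(x_n + h/2, p_n + (h/2)·k1); k3 = f(x_n + h/2, p_n + (h/2)·k2); k4 = f(x_n + h, p_n + h·k3); p_{n+1} = p_n + (h/6)·(k1 + 2k2 + 2k3 + k4).
x=0.000000, p=0.750000:
  k1 = f(0.000000, 0.750000) = 1.080000
  k2 = f(0.250000, 1.020000) = 1.193400
  k3 = f(0.250000, 1.048350) = 1.196849
  k4 = f(0.500000, 1.348424) = 1.134801
  p ← 0.750000 + (0.5/6)·(k1 + 2k2 + 2k3 + k4) = 1.332942
p(0.5) ≈ 1.3329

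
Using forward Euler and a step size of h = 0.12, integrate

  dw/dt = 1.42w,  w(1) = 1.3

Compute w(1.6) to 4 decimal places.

2.8551

Euler: w_{n+1} = w_n + h·f(t_n, w_n).
t=1.000000, w=1.300000: f=1.846000 → w ← 1.300000 + 0.12·1.846000 = 1.521520
t=1.120000, w=1.521520: f=2.160558 → w ← 1.521520 + 0.12·2.160558 = 1.780787
t=1.240000, w=1.780787: f=2.528718 → w ← 1.780787 + 0.12·2.528718 = 2.084233
t=1.360000, w=2.084233: f=2.959611 → w ← 2.084233 + 0.12·2.959611 = 2.439386
t=1.480000, w=2.439386: f=3.463929 → w ← 2.439386 + 0.12·3.463929 = 2.855058
w(1.6) ≈ 2.8551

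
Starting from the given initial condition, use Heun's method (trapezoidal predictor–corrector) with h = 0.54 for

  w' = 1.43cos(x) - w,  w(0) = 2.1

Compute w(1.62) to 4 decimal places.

Heun: k1 = f(x_n, w_n); k2 = f(x_n + h, w_n + h·k1); w_{n+1} = w_n + (h/2)·(k1 + k2).
x=0.000000, w=2.100000:
  k1 = f(0.000000, 2.100000) = -0.670000
  k2 = f(0.540000, 1.738200) = -0.511677
  w ← 2.100000 + (0.54/2)·(-0.670000 + (-0.511677)) = 1.780947
x=0.540000, w=1.780947:
  k1 = f(0.540000, 1.780947) = -0.554424
  k2 = f(1.080000, 1.481558) = -0.807559
  w ← 1.780947 + (0.54/2)·(-0.554424 + (-0.807559)) = 1.413212
x=1.080000, w=1.413212:
  k1 = f(1.080000, 1.413212) = -0.739212
  k2 = f(1.620000, 1.014037) = -1.084370
  w ← 1.413212 + (0.54/2)·(-0.739212 + (-1.084370)) = 0.920845
w(1.62) ≈ 0.9208

0.9208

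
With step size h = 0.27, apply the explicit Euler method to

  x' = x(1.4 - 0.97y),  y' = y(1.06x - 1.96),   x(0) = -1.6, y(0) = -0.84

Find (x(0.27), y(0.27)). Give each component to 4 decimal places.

-2.5568, -0.0108

Euler on (x,y): x_{n+1} = x_n + h·x', y_{n+1} = y_n + h·y'.
0.000000: (-1.600000, -0.840000); f=(-3.543680, 3.071040) → (-2.556794, -0.010819)
(x(0.27), y(0.27)) ≈ (-2.5568, -0.0108)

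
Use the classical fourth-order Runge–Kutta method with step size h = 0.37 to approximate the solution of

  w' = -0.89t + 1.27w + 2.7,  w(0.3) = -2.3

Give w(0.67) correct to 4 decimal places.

RK4: k1 = f(t_n, w_n); k2 = f(t_n + h/2, w_n + (h/2)·k1); k3 = f(t_n + h/2, w_n + (h/2)·k2); k4 = f(t_n + h, w_n + h·k3); w_{n+1} = w_n + (h/6)·(k1 + 2k2 + 2k3 + k4).
t=0.300000, w=-2.300000:
  k1 = f(0.300000, -2.300000) = -0.488000
  k2 = f(0.485000, -2.390280) = -0.767306
  k3 = f(0.485000, -2.441952) = -0.832928
  k4 = f(0.670000, -2.608184) = -1.208693
  w ← -2.300000 + (0.37/6)·(k1 + 2k2 + 2k3 + k4) = -2.601992
w(0.67) ≈ -2.6020

-2.6020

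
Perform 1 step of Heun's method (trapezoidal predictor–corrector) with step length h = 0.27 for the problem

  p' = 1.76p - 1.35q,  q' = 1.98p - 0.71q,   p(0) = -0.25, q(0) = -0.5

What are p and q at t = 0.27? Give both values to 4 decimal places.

Heun on (p,q): k1 = f(t_n, state_n); k2 = f(t_n + h, state_n + h·k1); state_{n+1} = state_n + (h/2)·(k1 + k2).
0.000000: (-0.250000, -0.500000)
  k1 = (0.235000, -0.140000)
  predictor → (-0.186550, -0.537800)
  k2 = (0.397702, 0.012469)
  → (-0.164585, -0.517217)
(p(0.27), q(0.27)) ≈ (-0.1646, -0.5172)

-0.1646, -0.5172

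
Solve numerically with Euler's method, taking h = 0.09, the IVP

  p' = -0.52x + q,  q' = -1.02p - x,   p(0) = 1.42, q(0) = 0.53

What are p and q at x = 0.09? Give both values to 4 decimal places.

1.4677, 0.3996

Euler on (p,q): p_{n+1} = p_n + h·p', q_{n+1} = q_n + h·q'.
0.000000: (1.420000, 0.530000); f=(0.530000, -1.448400) → (1.467700, 0.399644)
(p(0.09), q(0.09)) ≈ (1.4677, 0.3996)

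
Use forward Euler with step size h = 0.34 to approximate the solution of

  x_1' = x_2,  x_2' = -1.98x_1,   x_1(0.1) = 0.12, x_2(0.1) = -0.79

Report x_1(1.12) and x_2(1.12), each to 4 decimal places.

Euler on (x_1,x_2): x_1_{n+1} = x_1_n + h·x_1', x_2_{n+1} = x_2_n + h·x_2'.
0.100000: (0.120000, -0.790000); f=(-0.790000, -0.237600) → (-0.148600, -0.870784)
0.440000: (-0.148600, -0.870784); f=(-0.870784, 0.294228) → (-0.444667, -0.770746)
0.780000: (-0.444667, -0.770746); f=(-0.770746, 0.880440) → (-0.706720, -0.471397)
(x_1(1.12), x_2(1.12)) ≈ (-0.7067, -0.4714)

-0.7067, -0.4714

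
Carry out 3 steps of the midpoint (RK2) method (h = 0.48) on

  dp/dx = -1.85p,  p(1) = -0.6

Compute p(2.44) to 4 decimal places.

Midpoint: k1 = f(x_n, p_n); k2 = f(x_n + h/2, p_n + (h/2)·k1); p_{n+1} = p_n + h·k2.
x=1.000000, p=-0.600000:
  k1 = f(1.000000, -0.600000) = 1.110000
  k2 = f(1.240000, -0.333600) = 0.617160
  p ← -0.600000 + 0.48·0.617160 = -0.303763
x=1.480000, p=-0.303763:
  k1 = f(1.480000, -0.303763) = 0.561962
  k2 = f(1.720000, -0.168892) = 0.312451
  p ← -0.303763 + 0.48·0.312451 = -0.153787
x=1.960000, p=-0.153787:
  k1 = f(1.960000, -0.153787) = 0.284506
  k2 = f(2.200000, -0.085505) = 0.158185
  p ← -0.153787 + 0.48·0.158185 = -0.077858
p(2.44) ≈ -0.0779

-0.0779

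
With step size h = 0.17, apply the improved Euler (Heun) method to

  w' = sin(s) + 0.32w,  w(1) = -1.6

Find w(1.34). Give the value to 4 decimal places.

-1.4563

Heun: k1 = f(s_n, w_n); k2 = f(s_n + h, w_n + h·k1); w_{n+1} = w_n + (h/2)·(k1 + k2).
s=1.000000, w=-1.600000:
  k1 = f(1.000000, -1.600000) = 0.329471
  k2 = f(1.170000, -1.543990) = 0.426674
  w ← -1.600000 + (0.17/2)·(0.329471 + 0.426674) = -1.535728
s=1.170000, w=-1.535728:
  k1 = f(1.170000, -1.535728) = 0.429318
  k2 = f(1.340000, -1.462744) = 0.505407
  w ← -1.535728 + (0.17/2)·(0.429318 + 0.505407) = -1.456276
w(1.34) ≈ -1.4563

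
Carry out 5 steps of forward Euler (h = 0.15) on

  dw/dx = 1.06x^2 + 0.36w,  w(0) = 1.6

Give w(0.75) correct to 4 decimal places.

2.1925

Euler: w_{n+1} = w_n + h·f(x_n, w_n).
x=0.000000, w=1.600000: f=0.576000 → w ← 1.600000 + 0.15·0.576000 = 1.686400
x=0.150000, w=1.686400: f=0.630954 → w ← 1.686400 + 0.15·0.630954 = 1.781043
x=0.300000, w=1.781043: f=0.736576 → w ← 1.781043 + 0.15·0.736576 = 1.891529
x=0.450000, w=1.891529: f=0.895601 → w ← 1.891529 + 0.15·0.895601 = 2.025870
x=0.600000, w=2.025870: f=1.110913 → w ← 2.025870 + 0.15·1.110913 = 2.192506
w(0.75) ≈ 2.1925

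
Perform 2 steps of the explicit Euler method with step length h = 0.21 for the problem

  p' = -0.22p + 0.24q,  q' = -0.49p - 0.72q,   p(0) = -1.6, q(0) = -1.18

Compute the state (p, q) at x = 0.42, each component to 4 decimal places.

-1.5545, -0.5472

Euler on (p,q): p_{n+1} = p_n + h·p', q_{n+1} = q_n + h·q'.
0.000000: (-1.600000, -1.180000); f=(0.068800, 1.633600) → (-1.585552, -0.836944)
0.210000: (-1.585552, -0.836944); f=(0.147955, 1.379520) → (-1.554481, -0.547245)
(p(0.42), q(0.42)) ≈ (-1.5545, -0.5472)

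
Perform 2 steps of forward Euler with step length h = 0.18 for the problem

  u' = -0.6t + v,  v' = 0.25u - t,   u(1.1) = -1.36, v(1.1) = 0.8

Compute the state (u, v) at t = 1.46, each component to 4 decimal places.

Euler on (u,v): u_{n+1} = u_n + h·u', v_{n+1} = v_n + h·v'.
1.100000: (-1.360000, 0.800000); f=(0.140000, -1.440000) → (-1.334800, 0.540800)
1.280000: (-1.334800, 0.540800); f=(-0.227200, -1.613700) → (-1.375696, 0.250334)
(u(1.46), v(1.46)) ≈ (-1.3757, 0.2503)

-1.3757, 0.2503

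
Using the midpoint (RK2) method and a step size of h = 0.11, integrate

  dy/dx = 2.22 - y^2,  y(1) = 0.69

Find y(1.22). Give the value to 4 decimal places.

Midpoint: k1 = f(x_n, y_n); k2 = f(x_n + h/2, y_n + (h/2)·k1); y_{n+1} = y_n + h·k2.
x=1.000000, y=0.690000:
  k1 = f(1.000000, 0.690000) = 1.743900
  k2 = f(1.055000, 0.785914) = 1.602338
  y ← 0.690000 + 0.11·1.602338 = 0.866257
x=1.110000, y=0.866257:
  k1 = f(1.110000, 0.866257) = 1.469598
  k2 = f(1.165000, 0.947085) = 1.323030
  y ← 0.866257 + 0.11·1.323030 = 1.011790
y(1.22) ≈ 1.0118

1.0118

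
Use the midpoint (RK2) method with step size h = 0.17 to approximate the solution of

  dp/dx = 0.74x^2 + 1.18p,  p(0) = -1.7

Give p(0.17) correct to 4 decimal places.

-2.0743

Midpoint: k1 = f(x_n, p_n); k2 = f(x_n + h/2, p_n + (h/2)·k1); p_{n+1} = p_n + h·k2.
x=0.000000, p=-1.700000:
  k1 = f(0.000000, -1.700000) = -2.006000
  k2 = f(0.085000, -1.870510) = -2.201855
  p ← -1.700000 + 0.17·(-2.201855) = -2.074315
p(0.17) ≈ -2.0743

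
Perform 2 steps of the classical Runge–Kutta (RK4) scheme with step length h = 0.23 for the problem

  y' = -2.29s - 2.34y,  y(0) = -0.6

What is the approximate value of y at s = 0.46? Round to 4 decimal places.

-0.3794

RK4: k1 = f(s_n, y_n); k2 = f(s_n + h/2, y_n + (h/2)·k1); k3 = f(s_n + h/2, y_n + (h/2)·k2); k4 = f(s_n + h, y_n + h·k3); y_{n+1} = y_n + (h/6)·(k1 + 2k2 + 2k3 + k4).
s=0.000000, y=-0.600000:
  k1 = f(0.000000, -0.600000) = 1.404000
  k2 = f(0.115000, -0.438540) = 0.762834
  k3 = f(0.115000, -0.512274) = 0.935371
  k4 = f(0.230000, -0.384865) = 0.373883
  y ← -0.600000 + (0.23/6)·(k1 + 2k2 + 2k3 + k4) = -0.401652
s=0.230000, y=-0.401652:
  k1 = f(0.230000, -0.401652) = 0.413166
  k2 = f(0.345000, -0.354138) = 0.038633
  k3 = f(0.345000, -0.397209) = 0.139420
  k4 = f(0.460000, -0.369586) = -0.188570
  y ← -0.401652 + (0.23/6)·(k1 + 2k2 + 2k3 + k4) = -0.379392
y(0.46) ≈ -0.3794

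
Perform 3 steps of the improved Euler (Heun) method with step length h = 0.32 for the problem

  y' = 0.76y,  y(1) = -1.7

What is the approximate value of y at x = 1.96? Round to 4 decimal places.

-3.5051

Heun: k1 = f(x_n, y_n); k2 = f(x_n + h, y_n + h·k1); y_{n+1} = y_n + (h/2)·(k1 + k2).
x=1.000000, y=-1.700000:
  k1 = f(1.000000, -1.700000) = -1.292000
  k2 = f(1.320000, -2.113440) = -1.606214
  y ← -1.700000 + (0.32/2)·(-1.292000 + (-1.606214)) = -2.163714
x=1.320000, y=-2.163714:
  k1 = f(1.320000, -2.163714) = -1.644423
  k2 = f(1.640000, -2.689930) = -2.044347
  y ← -2.163714 + (0.32/2)·(-1.644423 + (-2.044347)) = -2.753917
x=1.640000, y=-2.753917:
  k1 = f(1.640000, -2.753917) = -2.092977
  k2 = f(1.960000, -3.423670) = -2.601989
  y ← -2.753917 + (0.32/2)·(-2.092977 + (-2.601989)) = -3.505112
y(1.96) ≈ -3.5051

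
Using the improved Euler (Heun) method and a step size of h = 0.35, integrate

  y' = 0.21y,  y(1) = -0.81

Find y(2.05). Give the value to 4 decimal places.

Heun: k1 = f(t_n, y_n); k2 = f(t_n + h, y_n + h·k1); y_{n+1} = y_n + (h/2)·(k1 + k2).
t=1.000000, y=-0.810000:
  k1 = f(1.000000, -0.810000) = -0.170100
  k2 = f(1.350000, -0.869535) = -0.182602
  y ← -0.810000 + (0.35/2)·(-0.170100 + (-0.182602)) = -0.871723
t=1.350000, y=-0.871723:
  k1 = f(1.350000, -0.871723) = -0.183062
  k2 = f(1.700000, -0.935795) = -0.196517
  y ← -0.871723 + (0.35/2)·(-0.183062 + (-0.196517)) = -0.938149
t=1.700000, y=-0.938149:
  k1 = f(1.700000, -0.938149) = -0.197011
  k2 = f(2.050000, -1.007103) = -0.211492
  y ← -0.938149 + (0.35/2)·(-0.197011 + (-0.211492)) = -1.009637
y(2.05) ≈ -1.0096

-1.0096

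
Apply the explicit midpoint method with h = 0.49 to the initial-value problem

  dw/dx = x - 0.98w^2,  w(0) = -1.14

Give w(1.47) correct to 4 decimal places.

Midpoint: k1 = f(x_n, w_n); k2 = f(x_n + h/2, w_n + (h/2)·k1); w_{n+1} = w_n + h·k2.
x=0.000000, w=-1.140000:
  k1 = f(0.000000, -1.140000) = -1.273608
  k2 = f(0.245000, -1.452034) = -1.821235
  w ← -1.140000 + 0.49·(-1.821235) = -2.032405
x=0.490000, w=-2.032405:
  k1 = f(0.490000, -2.032405) = -3.558056
  k2 = f(0.735000, -2.904129) = -7.530285
  w ← -2.032405 + 0.49·(-7.530285) = -5.722244
x=0.980000, w=-5.722244:
  k1 = f(0.980000, -5.722244) = -31.109199
  k2 = f(1.225000, -13.343998) = -173.276043
  w ← -5.722244 + 0.49·(-173.276043) = -90.627506
w(1.47) ≈ -90.6275

-90.6275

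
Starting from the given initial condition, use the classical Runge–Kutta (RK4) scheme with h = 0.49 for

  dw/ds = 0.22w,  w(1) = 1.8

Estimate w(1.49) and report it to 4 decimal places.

RK4: k1 = f(s_n, w_n); k2 = f(s_n + h/2, w_n + (h/2)·k1); k3 = f(s_n + h/2, w_n + (h/2)·k2); k4 = f(s_n + h, w_n + h·k3); w_{n+1} = w_n + (h/6)·(k1 + 2k2 + 2k3 + k4).
s=1.000000, w=1.800000:
  k1 = f(1.000000, 1.800000) = 0.396000
  k2 = f(1.245000, 1.897020) = 0.417344
  k3 = f(1.245000, 1.902249) = 0.418495
  k4 = f(1.490000, 2.005062) = 0.441114
  w ← 1.800000 + (0.49/6)·(k1 + 2k2 + 2k3 + k4) = 2.004885
w(1.49) ≈ 2.0049

2.0049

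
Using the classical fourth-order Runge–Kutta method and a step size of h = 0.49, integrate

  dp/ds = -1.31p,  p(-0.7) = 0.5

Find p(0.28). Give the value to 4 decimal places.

RK4: k1 = f(s_n, p_n); k2 = f(s_n + h/2, p_n + (h/2)·k1); k3 = f(s_n + h/2, p_n + (h/2)·k2); k4 = f(s_n + h, p_n + h·k3); p_{n+1} = p_n + (h/6)·(k1 + 2k2 + 2k3 + k4).
s=-0.700000, p=0.500000:
  k1 = f(-0.700000, 0.500000) = -0.655000
  k2 = f(-0.455000, 0.339525) = -0.444778
  k3 = f(-0.455000, 0.391029) = -0.512249
  k4 = f(-0.210000, 0.248998) = -0.326188
  p ← 0.500000 + (0.49/6)·(k1 + 2k2 + 2k3 + k4) = 0.263555
s=-0.210000, p=0.263555:
  k1 = f(-0.210000, 0.263555) = -0.345258
  k2 = f(0.035000, 0.178967) = -0.234447
  k3 = f(0.035000, 0.206116) = -0.270012
  k4 = f(0.280000, 0.131250) = -0.171937
  p ← 0.263555 + (0.49/6)·(k1 + 2k2 + 2k3 + k4) = 0.138923
p(0.28) ≈ 0.1389

0.1389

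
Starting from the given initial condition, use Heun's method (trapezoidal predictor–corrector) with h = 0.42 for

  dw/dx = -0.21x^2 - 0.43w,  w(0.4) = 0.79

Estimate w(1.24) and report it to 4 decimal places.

Heun: k1 = f(x_n, w_n); k2 = f(x_n + h, w_n + h·k1); w_{n+1} = w_n + (h/2)·(k1 + k2).
x=0.400000, w=0.790000:
  k1 = f(0.400000, 0.790000) = -0.373300
  k2 = f(0.820000, 0.633214) = -0.413486
  w ← 0.790000 + (0.42/2)·(-0.373300 + (-0.413486)) = 0.624775
x=0.820000, w=0.624775:
  k1 = f(0.820000, 0.624775) = -0.409857
  k2 = f(1.240000, 0.452635) = -0.517529
  w ← 0.624775 + (0.42/2)·(-0.409857 + (-0.517529)) = 0.430024
w(1.24) ≈ 0.4300

0.4300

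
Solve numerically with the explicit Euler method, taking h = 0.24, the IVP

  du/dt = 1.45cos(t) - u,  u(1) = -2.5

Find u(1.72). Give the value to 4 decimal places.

Euler: u_{n+1} = u_n + h·f(t_n, u_n).
t=1.000000, u=-2.500000: f=3.283438 → u ← -2.500000 + 0.24·3.283438 = -1.711975
t=1.240000, u=-1.711975: f=2.182929 → u ← -1.711975 + 0.24·2.182929 = -1.188072
t=1.480000, u=-1.188072: f=1.319546 → u ← -1.188072 + 0.24·1.319546 = -0.871381
u(1.72) ≈ -0.8714

-0.8714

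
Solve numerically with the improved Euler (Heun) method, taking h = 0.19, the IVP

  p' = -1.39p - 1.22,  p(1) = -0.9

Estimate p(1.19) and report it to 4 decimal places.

-0.8949

Heun: k1 = f(s_n, p_n); k2 = f(s_n + h, p_n + h·k1); p_{n+1} = p_n + (h/2)·(k1 + k2).
s=1.000000, p=-0.900000:
  k1 = f(1.000000, -0.900000) = 0.031000
  k2 = f(1.190000, -0.894110) = 0.022813
  p ← -0.900000 + (0.19/2)·(0.031000 + 0.022813) = -0.894888
p(1.19) ≈ -0.8949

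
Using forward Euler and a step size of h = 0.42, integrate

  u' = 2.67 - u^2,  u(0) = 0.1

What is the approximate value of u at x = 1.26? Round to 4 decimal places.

1.6005

Euler: u_{n+1} = u_n + h·f(x_n, u_n).
x=0.000000, u=0.100000: f=2.660000 → u ← 0.100000 + 0.42·2.660000 = 1.217200
x=0.420000, u=1.217200: f=1.188424 → u ← 1.217200 + 0.42·1.188424 = 1.716338
x=0.840000, u=1.716338: f=-0.275817 → u ← 1.716338 + 0.42·(-0.275817) = 1.600495
u(1.26) ≈ 1.6005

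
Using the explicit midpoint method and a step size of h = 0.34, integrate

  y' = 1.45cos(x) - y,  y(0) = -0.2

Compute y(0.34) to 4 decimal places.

Midpoint: k1 = f(x_n, y_n); k2 = f(x_n + h/2, y_n + (h/2)·k1); y_{n+1} = y_n + h·k2.
x=0.000000, y=-0.200000:
  k1 = f(0.000000, -0.200000) = 1.650000
  k2 = f(0.170000, 0.080500) = 1.348598
  y ← -0.200000 + 0.34·1.348598 = 0.258523
y(0.34) ≈ 0.2585

0.2585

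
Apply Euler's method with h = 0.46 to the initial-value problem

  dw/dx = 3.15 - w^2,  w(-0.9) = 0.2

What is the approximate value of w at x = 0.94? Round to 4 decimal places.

Euler: w_{n+1} = w_n + h·f(x_n, w_n).
x=-0.900000, w=0.200000: f=3.110000 → w ← 0.200000 + 0.46·3.110000 = 1.630600
x=-0.440000, w=1.630600: f=0.491144 → w ← 1.630600 + 0.46·0.491144 = 1.856526
x=0.020000, w=1.856526: f=-0.296689 → w ← 1.856526 + 0.46·(-0.296689) = 1.720049
x=0.480000, w=1.720049: f=0.191431 → w ← 1.720049 + 0.46·0.191431 = 1.808107
w(0.94) ≈ 1.8081

1.8081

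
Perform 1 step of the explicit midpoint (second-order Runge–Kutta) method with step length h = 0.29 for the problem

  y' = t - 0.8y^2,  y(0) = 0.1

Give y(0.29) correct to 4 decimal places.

0.1398

Midpoint: k1 = f(t_n, y_n); k2 = f(t_n + h/2, y_n + (h/2)·k1); y_{n+1} = y_n + h·k2.
t=0.000000, y=0.100000:
  k1 = f(0.000000, 0.100000) = -0.008000
  k2 = f(0.145000, 0.098840) = 0.137185
  y ← 0.100000 + 0.29·0.137185 = 0.139784
y(0.29) ≈ 0.1398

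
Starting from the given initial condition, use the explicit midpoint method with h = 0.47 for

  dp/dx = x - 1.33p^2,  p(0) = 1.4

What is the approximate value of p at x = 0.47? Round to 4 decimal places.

Midpoint: k1 = f(x_n, p_n); k2 = f(x_n + h/2, p_n + (h/2)·k1); p_{n+1} = p_n + h·k2.
x=0.000000, p=1.400000:
  k1 = f(0.000000, 1.400000) = -2.606800
  k2 = f(0.235000, 0.787402) = -0.589603
  p ← 1.400000 + 0.47·(-0.589603) = 1.122887
p(0.47) ≈ 1.1229

1.1229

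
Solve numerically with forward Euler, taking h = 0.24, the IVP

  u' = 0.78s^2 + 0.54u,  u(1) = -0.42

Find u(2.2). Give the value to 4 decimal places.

1.8152

Euler: u_{n+1} = u_n + h·f(s_n, u_n).
s=1.000000, u=-0.420000: f=0.553200 → u ← -0.420000 + 0.24·0.553200 = -0.287232
s=1.240000, u=-0.287232: f=1.044223 → u ← -0.287232 + 0.24·1.044223 = -0.036619
s=1.480000, u=-0.036619: f=1.688738 → u ← -0.036619 + 0.24·1.688738 = 0.368679
s=1.720000, u=0.368679: f=2.506638 → u ← 0.368679 + 0.24·2.506638 = 0.970272
s=1.960000, u=0.970272: f=3.520395 → u ← 0.970272 + 0.24·3.520395 = 1.815167
u(2.2) ≈ 1.8152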